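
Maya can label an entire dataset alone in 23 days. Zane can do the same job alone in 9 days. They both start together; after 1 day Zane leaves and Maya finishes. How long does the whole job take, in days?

In the first 1 day the combined rate is 32/207, so 32/207 of the job is done, leaving 175/207.
After Zane leaves the rate is 1/23 per day; the remaining 175/207 takes 175/9 days.
Total = 1 + 175/9 = 184/9 days.

184/9 days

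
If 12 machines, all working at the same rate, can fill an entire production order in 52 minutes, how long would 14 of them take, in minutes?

Total work is 12·52 = 624 machine-minutes.
With 14 machines: 624/14 = 312/7 minutes.

312/7 minutes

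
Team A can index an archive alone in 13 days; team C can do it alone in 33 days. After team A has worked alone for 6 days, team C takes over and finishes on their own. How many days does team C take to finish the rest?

231/13 days

In 6 days team A does 6/13 of the job, leaving 7/13.
Team C works at 1/33 per day, so finishing takes 7/13 ÷ 1/33 = 231/13 days.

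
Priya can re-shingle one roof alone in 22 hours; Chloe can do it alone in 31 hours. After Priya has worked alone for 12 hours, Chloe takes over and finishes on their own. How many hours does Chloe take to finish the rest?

In 12 hours Priya does 12/22 = 6/11 of the job, leaving 5/11.
Chloe works at 1/31 per hour, so finishing takes 5/11 ÷ 1/31 = 155/11 hours.

155/11 hours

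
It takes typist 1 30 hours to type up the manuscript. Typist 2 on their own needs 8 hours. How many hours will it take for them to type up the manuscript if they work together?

Combined rate: 1/30 + 1/8 = (4 + 15)/120 = 19/120 per hour.
Time = 1 ÷ (19/120) = 120/19 hours.

120/19 hours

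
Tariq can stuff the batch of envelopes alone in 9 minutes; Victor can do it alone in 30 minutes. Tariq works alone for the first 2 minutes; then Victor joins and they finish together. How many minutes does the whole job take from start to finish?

In 2 minutes Tariq does 2/9 of the job, leaving 7/9.
Tariq and Victor together work at 13/90 per minute, so finishing takes 7/9 ÷ 13/90 = 70/13 minutes.
Total time = 2 + 70/13 = 96/13 minutes.

96/13 minutes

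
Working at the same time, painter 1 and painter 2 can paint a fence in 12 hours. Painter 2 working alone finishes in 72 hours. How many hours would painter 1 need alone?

Combined rate is 1/12 per hour.
Known contribution: 1/72 per hour.
So painter 1's rate is 1/12 − 1/72 = 5/72, meaning 72/5 hours alone.

72/5 hours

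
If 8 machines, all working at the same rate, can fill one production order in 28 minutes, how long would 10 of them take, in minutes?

112/5 minutes

Total work is 8·28 = 224 machine-minutes.
With 10 machines: 224/10 = 112/5 minutes.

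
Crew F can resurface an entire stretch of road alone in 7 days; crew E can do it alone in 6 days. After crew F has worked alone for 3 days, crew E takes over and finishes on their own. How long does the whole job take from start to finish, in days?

45/7 days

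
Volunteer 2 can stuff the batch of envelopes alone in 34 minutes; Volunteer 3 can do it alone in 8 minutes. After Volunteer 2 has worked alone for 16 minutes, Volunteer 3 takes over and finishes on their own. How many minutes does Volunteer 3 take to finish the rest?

72/17 minutes

In 16 minutes Volunteer 2 does 16/34 = 8/17 of the job, leaving 9/17.
Volunteer 3 works at 1/8 per minute, so finishing takes 9/17 ÷ 1/8 = 72/17 minutes.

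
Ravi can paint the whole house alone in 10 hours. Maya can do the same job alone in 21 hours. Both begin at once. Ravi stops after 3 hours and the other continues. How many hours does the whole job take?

In the first 3 hours the combined rate is 31/210, so 31/70 of the job is done, leaving 39/70.
After Ravi leaves the rate is 1/21 per hour; the remaining 39/70 takes 117/10 hours.
Total = 3 + 117/10 = 147/10 hours.

147/10 hours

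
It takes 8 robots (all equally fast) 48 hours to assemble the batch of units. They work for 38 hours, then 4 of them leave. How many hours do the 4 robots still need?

One robot does 1/384 of the job per hour.
After 38 hours with 8 robots, 19/24 is done (5/24 left).
With 4 robots the rate is 4/384 = 1/96, so the rest takes 5/24 ÷ 1/96 = 20 hours.

20 hours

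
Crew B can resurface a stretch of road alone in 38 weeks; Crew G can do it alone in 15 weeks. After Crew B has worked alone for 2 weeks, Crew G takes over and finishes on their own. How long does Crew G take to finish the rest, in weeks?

270/19 weeks

In 2 weeks Crew B does 2/38 = 1/19 of the job, leaving 18/19.
Crew G works at 1/15 per week, so finishing takes 18/19 ÷ 1/15 = 270/19 weeks.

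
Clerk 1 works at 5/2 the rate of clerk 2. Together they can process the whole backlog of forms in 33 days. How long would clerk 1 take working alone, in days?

231/5 days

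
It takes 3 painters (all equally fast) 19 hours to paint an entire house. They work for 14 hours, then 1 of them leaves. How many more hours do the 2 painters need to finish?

15/2 hours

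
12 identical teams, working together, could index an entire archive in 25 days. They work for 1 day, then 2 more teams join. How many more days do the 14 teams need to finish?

144/7 days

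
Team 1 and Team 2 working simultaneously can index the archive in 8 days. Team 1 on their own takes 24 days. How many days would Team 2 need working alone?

Combined rate is 1/8 per day.
Known contribution: 1/24 per day.
So Team 2's rate is 1/8 − 1/24 = 1/12, meaning 12 days alone.

12 days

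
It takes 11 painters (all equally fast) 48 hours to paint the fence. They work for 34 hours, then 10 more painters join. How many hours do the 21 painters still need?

22/3 hours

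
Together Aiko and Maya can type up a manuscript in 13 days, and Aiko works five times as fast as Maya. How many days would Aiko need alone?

78/5 days

Let Maya's rate be r; then Aiko's rate is 5r, so together (5 + 1)r = 6r = 1/13.
Thus r = 1/78 per day.
Maya alone: 78 days; Aiko alone: 78/5 days.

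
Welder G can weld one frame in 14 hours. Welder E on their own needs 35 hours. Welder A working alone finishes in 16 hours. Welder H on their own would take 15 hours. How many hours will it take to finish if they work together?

Combined rate: 1/14 + 1/35 + 1/16 + 1/15 = (120 + 48 + 105 + 112)/1680 = 385/1680 = 11/48 per hour.
Time = 1 ÷ (11/48) = 48/11 hours.

48/11 hours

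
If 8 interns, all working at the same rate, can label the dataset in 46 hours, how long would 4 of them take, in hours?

92 hours

Total work is 8·46 = 368 intern-hours.
With 4 interns: 368/4 = 92 hours.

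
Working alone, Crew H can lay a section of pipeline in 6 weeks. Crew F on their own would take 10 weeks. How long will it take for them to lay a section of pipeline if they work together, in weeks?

15/4 weeks

Combined rate: 1/6 + 1/10 = (5 + 3)/30 = 8/30 = 4/15 per week.
Time = 1 ÷ (4/15) = 15/4 weeks.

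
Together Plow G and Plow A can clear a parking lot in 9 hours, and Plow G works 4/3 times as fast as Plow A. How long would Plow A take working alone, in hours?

21 hours

Let Plow A's rate be r; then Plow G's rate is (4/3)r, so together (4/3 + 1)r = (7/3)r = 1/9.
Thus r = 1/21 per hour.
Plow A alone: 21 hours; Plow G alone: 63/4 hours.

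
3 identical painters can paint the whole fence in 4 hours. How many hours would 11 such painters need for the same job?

12/11 hours

Total work is 3·4 = 12 painter-hours.
With 11 painters: 12/11 hours.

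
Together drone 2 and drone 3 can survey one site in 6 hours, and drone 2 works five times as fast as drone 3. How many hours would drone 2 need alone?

Let drone 3's rate be r; then drone 2's rate is 5r, so together (5 + 1)r = 6r = 1/6.
Thus r = 1/36 per hour.
Drone 3 alone: 36 hours; drone 2 alone: 36/5 hours.

36/5 hours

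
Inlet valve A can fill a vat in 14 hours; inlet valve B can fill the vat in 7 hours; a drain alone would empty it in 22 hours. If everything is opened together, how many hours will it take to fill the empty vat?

Net rate = 1/14 + 1/7 − 1/22 = (11 + 22 − 7)/154 = 26/154 = 13/77 per hour.
Filling time = 1 ÷ (13/77) = 77/13 hours.

77/13 hours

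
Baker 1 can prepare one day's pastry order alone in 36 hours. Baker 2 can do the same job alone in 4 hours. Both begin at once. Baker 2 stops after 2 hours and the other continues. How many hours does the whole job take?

18 hours

In the first 2 hours the combined rate is 5/18, so 5/9 of the job is done, leaving 4/9.
After baker 2 leaves the rate is 1/36 per hour; the remaining 4/9 takes 16 hours.
Total = 2 + 16 = 18 hours.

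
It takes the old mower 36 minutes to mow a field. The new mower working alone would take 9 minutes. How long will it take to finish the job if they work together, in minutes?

With two workers the combined time is the product over the sum: 36·9/(36+9) = 324/45 = 36/5 minutes.

36/5 minutes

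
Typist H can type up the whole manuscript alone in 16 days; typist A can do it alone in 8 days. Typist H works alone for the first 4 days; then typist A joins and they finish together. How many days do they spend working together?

4 days

In 4 days typist H does 4/16 = 1/4 of the job, leaving 3/4.
Typist H and typist A together work at 3/16 per day, so finishing takes 3/4 ÷ 3/16 = 4 days.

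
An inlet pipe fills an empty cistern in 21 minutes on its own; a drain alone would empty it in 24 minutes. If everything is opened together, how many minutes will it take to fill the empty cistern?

168 minutes

Net rate = 1/21 − 1/24 = (8 − 7)/168 = 1/168 per minute.
Filling time = 1 ÷ (1/168) = 168 minutes.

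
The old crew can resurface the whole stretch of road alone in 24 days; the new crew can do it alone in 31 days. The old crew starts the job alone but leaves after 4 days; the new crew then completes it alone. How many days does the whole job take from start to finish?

179/6 days

In 4 days the old crew does 4/24 = 1/6 of the job, leaving 5/6.
The new crew works at 1/31 per day, so finishing takes 5/6 ÷ 1/31 = 155/6 days.
Total time = 4 + 155/6 = 179/6 days.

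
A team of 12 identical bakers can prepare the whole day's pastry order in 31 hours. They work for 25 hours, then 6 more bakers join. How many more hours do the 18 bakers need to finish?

4 hours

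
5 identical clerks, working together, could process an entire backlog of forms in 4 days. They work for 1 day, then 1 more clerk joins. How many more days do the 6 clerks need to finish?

5/2 days

One clerk does 1/20 of the job per day.
After 1 day with 5 clerks, 1/4 is done (3/4 left).
With 6 clerks the rate is 6/20 = 3/10, so the rest takes 3/4 ÷ 3/10 = 5/2 days.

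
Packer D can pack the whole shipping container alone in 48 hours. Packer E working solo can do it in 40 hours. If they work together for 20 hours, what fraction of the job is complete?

11/12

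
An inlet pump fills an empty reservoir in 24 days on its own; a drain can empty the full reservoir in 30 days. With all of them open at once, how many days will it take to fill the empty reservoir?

Net rate = 1/24 − 1/30 = (5 − 4)/120 = 1/120 per day.
Filling time = 1 ÷ (1/120) = 120 days.

120 days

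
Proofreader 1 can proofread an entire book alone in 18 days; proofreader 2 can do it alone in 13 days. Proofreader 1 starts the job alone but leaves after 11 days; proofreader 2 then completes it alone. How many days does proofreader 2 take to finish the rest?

In 11 days proofreader 1 does 11/18 of the job, leaving 7/18.
Proofreader 2 works at 1/13 per day, so finishing takes 7/18 ÷ 1/13 = 91/18 days.

91/18 days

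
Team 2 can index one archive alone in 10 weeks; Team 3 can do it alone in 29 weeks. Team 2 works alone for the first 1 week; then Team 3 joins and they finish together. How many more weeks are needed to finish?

87/13 weeks

In 1 week Team 2 does 1/10 of the job, leaving 9/10.
Team 2 and Team 3 together work at 39/290 per week, so finishing takes 9/10 ÷ 39/290 = 87/13 weeks.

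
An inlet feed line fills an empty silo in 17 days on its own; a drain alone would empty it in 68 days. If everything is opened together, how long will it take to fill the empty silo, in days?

68/3 days

Net rate = 1/17 − 1/68 = (4 − 1)/68 = 3/68 per day.
Filling time = 1 ÷ (3/68) = 68/3 days.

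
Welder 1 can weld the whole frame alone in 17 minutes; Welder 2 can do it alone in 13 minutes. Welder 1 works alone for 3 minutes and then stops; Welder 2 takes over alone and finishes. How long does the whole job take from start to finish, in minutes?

233/17 minutes

In 3 minutes Welder 1 does 3/17 of the job, leaving 14/17.
Welder 2 works at 1/13 per minute, so finishing takes 14/17 ÷ 1/13 = 182/17 minutes.
Total time = 3 + 182/17 = 233/17 minutes.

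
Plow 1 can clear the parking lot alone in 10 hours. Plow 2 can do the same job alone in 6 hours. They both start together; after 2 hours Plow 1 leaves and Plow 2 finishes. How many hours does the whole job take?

In the first 2 hours the combined rate is 4/15, so 8/15 of the job is done, leaving 7/15.
After Plow 1 leaves the rate is 1/6 per hour; the remaining 7/15 takes 14/5 hours.
Total = 2 + 14/5 = 24/5 hours.

24/5 hours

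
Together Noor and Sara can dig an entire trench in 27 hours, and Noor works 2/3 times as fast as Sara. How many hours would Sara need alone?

Let Sara's rate be r; then Noor's rate is (2/3)r, so together (2/3 + 1)r = (5/3)r = 1/27.
Thus r = 1/45 per hour.
Sara alone: 45 hours; Noor alone: 135/2 hours.

45 hours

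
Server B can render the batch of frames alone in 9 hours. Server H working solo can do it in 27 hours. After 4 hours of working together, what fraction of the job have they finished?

Combined rate: 1/9 + 1/27 = (3 + 1)/27 = 4/27 per hour.
In 4 hours they complete 4·4/27 = 16/27 of the job.

16/27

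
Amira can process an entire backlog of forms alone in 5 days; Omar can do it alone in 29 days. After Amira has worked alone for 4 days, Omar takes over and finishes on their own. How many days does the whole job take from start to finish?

49/5 days

In 4 days Amira does 4/5 of the job, leaving 1/5.
Omar works at 1/29 per day, so finishing takes 1/5 ÷ 1/29 = 29/5 days.
Total time = 4 + 29/5 = 49/5 days.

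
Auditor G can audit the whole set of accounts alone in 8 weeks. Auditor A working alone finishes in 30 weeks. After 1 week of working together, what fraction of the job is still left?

101/120

Combined rate: 1/8 + 1/30 = (15 + 4)/120 = 19/120 per week.
In 1 week they complete 1·19/120 = 19/120 of the job.
So 101/120 remains.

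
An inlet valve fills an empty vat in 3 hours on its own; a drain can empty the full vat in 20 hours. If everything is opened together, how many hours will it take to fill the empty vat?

60/17 hours

Net rate = 1/3 − 1/20 = (20 − 3)/60 = 17/60 per hour.
Filling time = 1 ÷ (17/60) = 60/17 hours.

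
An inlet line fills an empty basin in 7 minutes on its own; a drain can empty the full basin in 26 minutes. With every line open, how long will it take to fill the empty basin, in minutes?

Net rate = 1/7 − 1/26 = (26 − 7)/182 = 19/182 per minute.
Filling time = 1 ÷ (19/182) = 182/19 minutes.

182/19 minutes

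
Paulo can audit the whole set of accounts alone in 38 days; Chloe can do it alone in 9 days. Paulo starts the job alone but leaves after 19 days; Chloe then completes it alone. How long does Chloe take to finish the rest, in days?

In 19 days Paulo does 19/38 = 1/2 of the job, leaving 1/2.
Chloe works at 1/9 per day, so finishing takes 1/2 ÷ 1/9 = 9/2 days.

9/2 days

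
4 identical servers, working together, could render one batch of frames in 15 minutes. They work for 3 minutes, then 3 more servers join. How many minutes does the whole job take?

One server does 1/60 of the job per minute.
After 3 minutes with 4 servers, 1/5 is done (4/5 left).
With 7 servers the rate is 7/60, so the rest takes 4/5 ÷ 7/60 = 48/7 minutes.
Total = 3 + 48/7 = 69/7 minutes.

69/7 minutes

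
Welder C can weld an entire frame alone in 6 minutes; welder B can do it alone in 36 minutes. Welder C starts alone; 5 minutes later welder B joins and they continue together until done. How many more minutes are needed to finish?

In 5 minutes welder C does 5/6 of the job, leaving 1/6.
Welder C and welder B together work at 7/36 per minute, so finishing takes 1/6 ÷ 7/36 = 6/7 minutes.

6/7 minutes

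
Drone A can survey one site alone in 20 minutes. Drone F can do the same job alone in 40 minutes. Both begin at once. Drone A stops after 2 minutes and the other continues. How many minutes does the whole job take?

36 minutes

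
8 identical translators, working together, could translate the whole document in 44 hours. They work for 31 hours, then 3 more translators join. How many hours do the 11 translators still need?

104/11 hours

One translator does 1/352 of the job per hour.
After 31 hours with 8 translators, 31/44 is done (13/44 left).
With 11 translators the rate is 11/352 = 1/32, so the rest takes 13/44 ÷ 1/32 = 104/11 hours.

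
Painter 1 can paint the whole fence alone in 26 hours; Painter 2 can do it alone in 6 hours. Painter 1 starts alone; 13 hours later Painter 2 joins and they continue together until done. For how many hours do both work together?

In 13 hours Painter 1 does 13/26 = 1/2 of the job, leaving 1/2.
Painter 1 and Painter 2 together work at 8/39 per hour, so finishing takes 1/2 ÷ 8/39 = 39/16 hours.

39/16 hours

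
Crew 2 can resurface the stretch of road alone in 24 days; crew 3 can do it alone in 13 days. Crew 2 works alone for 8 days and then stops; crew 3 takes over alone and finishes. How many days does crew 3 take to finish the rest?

26/3 days

In 8 days crew 2 does 8/24 = 1/3 of the job, leaving 2/3.
Crew 3 works at 1/13 per day, so finishing takes 2/3 ÷ 1/13 = 26/3 days.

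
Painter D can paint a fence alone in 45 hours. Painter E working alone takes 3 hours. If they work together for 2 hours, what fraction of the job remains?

13/45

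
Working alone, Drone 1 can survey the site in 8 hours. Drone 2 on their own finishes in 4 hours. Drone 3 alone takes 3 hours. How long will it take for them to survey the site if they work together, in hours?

Combined rate: 1/8 + 1/4 + 1/3 = (3 + 6 + 8)/24 = 17/24 per hour.
Time = 1 ÷ (17/24) = 24/17 hours.

24/17 hours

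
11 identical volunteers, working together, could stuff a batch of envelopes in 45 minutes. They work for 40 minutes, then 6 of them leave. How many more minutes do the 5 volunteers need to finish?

11 minutes

One volunteer does 1/495 of the job per minute.
After 40 minutes with 11 volunteers, 8/9 is done (1/9 left).
With 5 volunteers the rate is 5/495 = 1/99, so the rest takes 1/9 ÷ 1/99 = 11 minutes.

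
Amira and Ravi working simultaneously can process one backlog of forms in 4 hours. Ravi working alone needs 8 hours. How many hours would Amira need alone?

Combined rate is 1/4 per hour.
Known contribution: 1/8 per hour.
So Amira's rate is 1/4 − 1/8 = 1/8, meaning 8 hours alone.

8 hours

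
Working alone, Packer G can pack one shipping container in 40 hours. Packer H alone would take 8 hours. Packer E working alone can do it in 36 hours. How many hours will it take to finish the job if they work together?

45/8 hours

Combined rate: 1/40 + 1/8 + 1/36 = (9 + 45 + 10)/360 = 64/360 = 8/45 per hour.
Time = 1 ÷ (8/45) = 45/8 hours.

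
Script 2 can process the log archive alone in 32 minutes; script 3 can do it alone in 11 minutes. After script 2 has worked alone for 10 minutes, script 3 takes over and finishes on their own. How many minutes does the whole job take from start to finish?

281/16 minutes

In 10 minutes script 2 does 10/32 = 5/16 of the job, leaving 11/16.
Script 3 works at 1/11 per minute, so finishing takes 11/16 ÷ 1/11 = 121/16 minutes.
Total time = 10 + 121/16 = 281/16 minutes.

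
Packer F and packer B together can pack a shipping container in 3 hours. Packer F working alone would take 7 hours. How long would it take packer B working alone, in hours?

21/4 hours

Combined rate is 1/3 per hour.
Known contribution: 1/7 per hour.
So packer B's rate is 1/3 − 1/7 = 4/21, meaning 21/4 hours alone.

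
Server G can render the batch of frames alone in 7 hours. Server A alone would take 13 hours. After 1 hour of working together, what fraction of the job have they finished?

Combined rate: 1/7 + 1/13 = (13 + 7)/91 = 20/91 per hour.
In 1 hour they complete 1·20/91 = 20/91 of the job.

20/91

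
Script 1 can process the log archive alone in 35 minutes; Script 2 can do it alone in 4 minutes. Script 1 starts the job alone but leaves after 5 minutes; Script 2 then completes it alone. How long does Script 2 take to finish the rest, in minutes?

24/7 minutes

In 5 minutes Script 1 does 5/35 = 1/7 of the job, leaving 6/7.
Script 2 works at 1/4 per minute, so finishing takes 6/7 ÷ 1/4 = 24/7 minutes.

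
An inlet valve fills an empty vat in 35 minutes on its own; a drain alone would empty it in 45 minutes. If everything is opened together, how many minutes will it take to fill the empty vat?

315/2 minutes

Net rate = 1/35 − 1/45 = (9 − 7)/315 = 2/315 per minute.
Filling time = 1 ÷ (2/315) = 315/2 minutes.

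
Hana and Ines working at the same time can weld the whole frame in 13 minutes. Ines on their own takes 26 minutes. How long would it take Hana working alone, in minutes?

26 minutes

Combined rate is 1/13 per minute.
Known contribution: 1/26 per minute.
So Hana's rate is 1/13 − 1/26 = 1/26, meaning 26 minutes alone.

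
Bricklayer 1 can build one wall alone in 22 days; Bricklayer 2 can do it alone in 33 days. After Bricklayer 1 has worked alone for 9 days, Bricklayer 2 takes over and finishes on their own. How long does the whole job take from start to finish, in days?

In 9 days Bricklayer 1 does 9/22 of the job, leaving 13/22.
Bricklayer 2 works at 1/33 per day, so finishing takes 13/22 ÷ 1/33 = 39/2 days.
Total time = 9 + 39/2 = 57/2 days.

57/2 days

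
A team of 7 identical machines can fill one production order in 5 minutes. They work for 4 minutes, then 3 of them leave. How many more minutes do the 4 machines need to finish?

One machine does 1/35 of the job per minute.
After 4 minutes with 7 machines, 4/5 is done (1/5 left).
With 4 machines the rate is 4/35, so the rest takes 1/5 ÷ 4/35 = 7/4 minutes.

7/4 minutes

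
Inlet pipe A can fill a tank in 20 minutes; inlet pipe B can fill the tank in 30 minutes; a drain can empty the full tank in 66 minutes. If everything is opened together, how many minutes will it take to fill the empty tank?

Net rate = 1/20 + 1/30 − 1/66 = (33 + 22 − 10)/660 = 45/660 = 3/44 per minute.
Filling time = 1 ÷ (3/44) = 44/3 minutes.

44/3 minutes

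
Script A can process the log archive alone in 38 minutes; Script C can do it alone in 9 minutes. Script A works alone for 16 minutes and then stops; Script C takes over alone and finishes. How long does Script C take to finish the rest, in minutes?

In 16 minutes Script A does 16/38 = 8/19 of the job, leaving 11/19.
Script C works at 1/9 per minute, so finishing takes 11/19 ÷ 1/9 = 99/19 minutes.

99/19 minutes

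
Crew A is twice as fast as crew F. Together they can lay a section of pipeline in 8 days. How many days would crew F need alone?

24 days

Let crew F's rate be r; then crew A's rate is 2r, so together (2 + 1)r = 3r = 1/8.
Thus r = 1/24 per day.
Crew F alone: 24 days; crew A alone: 12 days.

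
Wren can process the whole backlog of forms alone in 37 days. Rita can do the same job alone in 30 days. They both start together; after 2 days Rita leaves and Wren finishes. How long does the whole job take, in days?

In the first 2 days the combined rate is 67/1110, so 67/555 of the job is done, leaving 488/555.
After Rita leaves the rate is 1/37 per day; the remaining 488/555 takes 488/15 days.
Total = 2 + 488/15 = 518/15 days.

518/15 days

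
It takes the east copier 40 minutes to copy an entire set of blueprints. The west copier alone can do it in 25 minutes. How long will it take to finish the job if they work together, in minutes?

With two workers the combined time is the product over the sum: 40·25/(40+25) = 1000/65 = 200/13 minutes.

200/13 minutes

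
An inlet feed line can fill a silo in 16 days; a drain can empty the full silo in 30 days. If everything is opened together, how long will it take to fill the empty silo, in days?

Net rate = 1/16 − 1/30 = (15 − 8)/240 = 7/240 per day.
Filling time = 1 ÷ (7/240) = 240/7 days.

240/7 days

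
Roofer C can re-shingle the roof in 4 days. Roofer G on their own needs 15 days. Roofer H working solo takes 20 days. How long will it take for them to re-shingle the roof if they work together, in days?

Combined rate: 1/4 + 1/15 + 1/20 = (15 + 4 + 3)/60 = 22/60 = 11/30 per day.
Time = 1 ÷ (11/30) = 30/11 days.

30/11 days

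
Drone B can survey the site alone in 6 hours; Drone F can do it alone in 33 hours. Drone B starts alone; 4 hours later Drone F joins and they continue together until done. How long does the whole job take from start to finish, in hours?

74/13 hours

In 4 hours Drone B does 4/6 = 2/3 of the job, leaving 1/3.
Drone B and Drone F together work at 13/66 per hour, so finishing takes 1/3 ÷ 13/66 = 22/13 hours.
Total time = 4 + 22/13 = 74/13 hours.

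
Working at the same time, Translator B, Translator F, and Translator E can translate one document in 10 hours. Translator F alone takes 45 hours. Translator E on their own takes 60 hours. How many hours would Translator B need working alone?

180/11 hours

Combined rate is 1/10 per hour.
Known contribution: 1/45 + 1/60 = (4 + 3)/180 = 7/180 per hour.
So Translator B's rate is 1/10 − 7/180 = 11/180, meaning 180/11 hours alone.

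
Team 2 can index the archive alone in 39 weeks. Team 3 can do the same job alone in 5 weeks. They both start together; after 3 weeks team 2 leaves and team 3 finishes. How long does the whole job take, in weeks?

60/13 weeks

In the first 3 weeks the combined rate is 44/195, so 44/65 of the job is done, leaving 21/65.
After team 2 leaves the rate is 1/5 per week; the remaining 21/65 takes 21/13 weeks.
Total = 3 + 21/13 = 60/13 weeks.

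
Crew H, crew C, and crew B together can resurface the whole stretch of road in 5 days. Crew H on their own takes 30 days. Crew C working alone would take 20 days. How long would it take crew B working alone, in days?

60/7 days

Combined rate is 1/5 per day.
Known contribution: 1/30 + 1/20 = (2 + 3)/60 = 5/60 = 1/12 per day.
So crew B's rate is 1/5 − 1/12 = 7/60, meaning 60/7 days alone.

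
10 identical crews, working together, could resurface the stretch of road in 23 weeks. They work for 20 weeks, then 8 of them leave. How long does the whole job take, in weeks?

35 weeks

One crew does 1/230 of the job per week.
After 20 weeks with 10 crews, 20/23 is done (3/23 left).
With 2 crews the rate is 2/230 = 1/115, so the rest takes 3/23 ÷ 1/115 = 15 weeks.
Total = 20 + 15 = 35 weeks.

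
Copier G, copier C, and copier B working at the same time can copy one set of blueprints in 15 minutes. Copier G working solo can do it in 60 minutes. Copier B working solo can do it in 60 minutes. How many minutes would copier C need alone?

Combined rate is 1/15 per minute.
Known contribution: 1/60 + 1/60 = (1 + 1)/60 = 2/60 = 1/30 per minute.
So copier C's rate is 1/15 − 1/30 = 1/30, meaning 30 minutes alone.

30 minutes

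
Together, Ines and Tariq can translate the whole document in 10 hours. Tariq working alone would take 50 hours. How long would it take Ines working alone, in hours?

Combined rate is 1/10 per hour.
Known contribution: 1/50 per hour.
So Ines's rate is 1/10 − 1/50 = 2/25, meaning 25/2 hours alone.

25/2 hours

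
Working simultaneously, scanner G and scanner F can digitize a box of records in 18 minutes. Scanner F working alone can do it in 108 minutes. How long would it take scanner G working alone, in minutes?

Combined rate is 1/18 per minute.
Known contribution: 1/108 per minute.
So scanner G's rate is 1/18 − 1/108 = 5/108, meaning 108/5 minutes alone.

108/5 minutes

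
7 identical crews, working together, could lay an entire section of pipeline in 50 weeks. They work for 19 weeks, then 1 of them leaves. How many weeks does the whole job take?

One crew does 1/350 of the job per week.
After 19 weeks with 7 crews, 19/50 is done (31/50 left).
With 6 crews the rate is 6/350 = 3/175, so the rest takes 31/50 ÷ 3/175 = 217/6 weeks.
Total = 19 + 217/6 = 331/6 weeks.

331/6 weeks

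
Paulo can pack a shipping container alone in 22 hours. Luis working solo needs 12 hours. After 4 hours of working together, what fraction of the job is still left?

Combined rate: 1/22 + 1/12 = (6 + 11)/132 = 17/132 per hour.
In 4 hours they complete 4·17/132 = 17/33 of the job.
So 16/33 remains.

16/33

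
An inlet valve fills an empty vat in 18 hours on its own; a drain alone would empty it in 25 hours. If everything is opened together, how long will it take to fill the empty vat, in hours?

450/7 hours

Net rate = 1/18 − 1/25 = (25 − 18)/450 = 7/450 per hour.
Filling time = 1 ÷ (7/450) = 450/7 hours.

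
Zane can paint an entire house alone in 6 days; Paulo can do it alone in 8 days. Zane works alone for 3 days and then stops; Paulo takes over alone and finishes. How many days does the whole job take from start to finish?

7 days

In 3 days Zane does 3/6 = 1/2 of the job, leaving 1/2.
Paulo works at 1/8 per day, so finishing takes 1/2 ÷ 1/8 = 4 days.
Total time = 3 + 4 = 7 days.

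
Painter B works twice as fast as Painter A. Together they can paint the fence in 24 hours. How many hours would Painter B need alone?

36 hours

Let Painter A's rate be r; then Painter B's rate is 2r, so together (2 + 1)r = 3r = 1/24.
Thus r = 1/72 per hour.
Painter A alone: 72 hours; Painter B alone: 36 hours.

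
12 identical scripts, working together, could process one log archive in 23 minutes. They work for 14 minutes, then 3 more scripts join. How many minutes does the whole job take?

106/5 minutes

One script does 1/276 of the job per minute.
After 14 minutes with 12 scripts, 14/23 is done (9/23 left).
With 15 scripts the rate is 15/276 = 5/92, so the rest takes 9/23 ÷ 5/92 = 36/5 minutes.
Total = 14 + 36/5 = 106/5 minutes.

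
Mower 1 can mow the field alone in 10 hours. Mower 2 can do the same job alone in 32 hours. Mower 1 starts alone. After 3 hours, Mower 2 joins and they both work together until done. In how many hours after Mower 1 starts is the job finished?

In the first 3 hours Mower 1 alone does 3/10 of the job, leaving 7/10.
Once everyone is working, combined rate: 1/10 + 1/32 = (16 + 5)/160 = 21/160 per hour.
Remaining 7/10 at 21/160 per hour takes 16/3 hours.
Total from the start = 3 + 16/3 = 25/3 hours.

25/3 hours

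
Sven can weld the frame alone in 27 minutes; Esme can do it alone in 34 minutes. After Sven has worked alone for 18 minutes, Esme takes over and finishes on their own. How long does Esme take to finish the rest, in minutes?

34/3 minutes

In 18 minutes Sven does 18/27 = 2/3 of the job, leaving 1/3.
Esme works at 1/34 per minute, so finishing takes 1/3 ÷ 1/34 = 34/3 minutes.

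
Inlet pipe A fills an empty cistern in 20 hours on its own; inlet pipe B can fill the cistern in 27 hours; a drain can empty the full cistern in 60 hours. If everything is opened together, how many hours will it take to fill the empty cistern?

270/19 hours

Net rate = 1/20 + 1/27 − 1/60 = (27 + 20 − 9)/540 = 38/540 = 19/270 per hour.
Filling time = 1 ÷ (19/270) = 270/19 hours.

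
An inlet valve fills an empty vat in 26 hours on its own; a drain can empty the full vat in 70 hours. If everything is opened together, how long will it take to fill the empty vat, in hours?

Net rate = 1/26 − 1/70 = (35 − 13)/910 = 22/910 = 11/455 per hour.
Filling time = 1 ÷ (11/455) = 455/11 hours.

455/11 hours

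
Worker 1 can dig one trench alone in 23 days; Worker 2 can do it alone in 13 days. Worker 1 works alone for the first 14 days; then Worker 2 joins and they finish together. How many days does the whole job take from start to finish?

In 14 days Worker 1 does 14/23 of the job, leaving 9/23.
Worker 1 and Worker 2 together work at 36/299 per day, so finishing takes 9/23 ÷ 36/299 = 13/4 days.
Total time = 14 + 13/4 = 69/4 days.

69/4 days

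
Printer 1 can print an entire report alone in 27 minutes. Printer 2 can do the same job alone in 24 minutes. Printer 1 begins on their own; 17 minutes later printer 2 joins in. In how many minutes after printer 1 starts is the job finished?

369/17 minutes

In the first 17 minutes printer 1 alone does 17/27 of the job, leaving 10/27.
Once everyone is working, combined rate: 1/27 + 1/24 = (8 + 9)/216 = 17/216 per minute.
Remaining 10/27 at 17/216 per minute takes 80/17 minutes.
Total from the start = 17 + 80/17 = 369/17 minutes.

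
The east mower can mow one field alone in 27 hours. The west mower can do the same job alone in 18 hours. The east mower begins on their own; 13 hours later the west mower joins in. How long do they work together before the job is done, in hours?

In the first 13 hours the east mower alone does 13/27 of the job, leaving 14/27.
Once everyone is working, combined rate: 1/27 + 1/18 = (2 + 3)/54 = 5/54 per hour.
Remaining 14/27 at 5/54 per hour takes 28/5 hours.

28/5 hours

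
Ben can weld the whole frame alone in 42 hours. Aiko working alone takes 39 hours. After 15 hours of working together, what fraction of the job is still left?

47/182

Combined rate: 1/42 + 1/39 = (13 + 14)/546 = 27/546 = 9/182 per hour.
In 15 hours they complete 15·9/182 = 135/182 of the job.
So 47/182 remains.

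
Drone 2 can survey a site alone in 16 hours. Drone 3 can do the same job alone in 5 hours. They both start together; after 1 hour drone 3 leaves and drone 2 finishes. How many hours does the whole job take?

64/5 hours

In the first 1 hour the combined rate is 21/80, so 21/80 of the job is done, leaving 59/80.
After drone 3 leaves the rate is 1/16 per hour; the remaining 59/80 takes 59/5 hours.
Total = 1 + 59/5 = 64/5 hours.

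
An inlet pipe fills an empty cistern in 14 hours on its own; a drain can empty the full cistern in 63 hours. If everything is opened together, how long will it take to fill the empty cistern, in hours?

Net rate = 1/14 − 1/63 = (9 − 2)/126 = 7/126 = 1/18 per hour.
Filling time = 1 ÷ (1/18) = 18 hours.

18 hours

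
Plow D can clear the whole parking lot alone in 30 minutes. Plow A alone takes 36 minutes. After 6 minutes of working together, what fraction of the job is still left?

19/30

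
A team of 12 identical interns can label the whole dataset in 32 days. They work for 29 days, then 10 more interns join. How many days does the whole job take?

337/11 days

One intern does 1/384 of the job per day.
After 29 days with 12 interns, 29/32 is done (3/32 left).
With 22 interns the rate is 22/384 = 11/192, so the rest takes 3/32 ÷ 11/192 = 18/11 days.
Total = 29 + 18/11 = 337/11 days.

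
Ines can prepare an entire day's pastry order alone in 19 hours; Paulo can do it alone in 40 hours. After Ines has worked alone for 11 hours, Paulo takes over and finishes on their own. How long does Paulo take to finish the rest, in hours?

320/19 hours

In 11 hours Ines does 11/19 of the job, leaving 8/19.
Paulo works at 1/40 per hour, so finishing takes 8/19 ÷ 1/40 = 320/19 hours.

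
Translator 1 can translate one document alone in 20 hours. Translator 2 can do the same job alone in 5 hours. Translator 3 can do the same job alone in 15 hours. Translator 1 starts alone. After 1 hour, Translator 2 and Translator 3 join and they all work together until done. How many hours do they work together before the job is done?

3 hours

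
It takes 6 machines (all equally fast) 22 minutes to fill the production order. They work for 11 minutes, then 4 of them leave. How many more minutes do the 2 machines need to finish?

33 minutes

One machine does 1/132 of the job per minute.
After 11 minutes with 6 machines, 1/2 is done (1/2 left).
With 2 machines the rate is 2/132 = 1/66, so the rest takes 1/2 ÷ 1/66 = 33 minutes.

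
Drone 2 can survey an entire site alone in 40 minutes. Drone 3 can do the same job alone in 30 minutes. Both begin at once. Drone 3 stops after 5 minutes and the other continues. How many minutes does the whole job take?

In the first 5 minutes the combined rate is 7/120, so 7/24 of the job is done, leaving 17/24.
After drone 3 leaves the rate is 1/40 per minute; the remaining 17/24 takes 85/3 minutes.
Total = 5 + 85/3 = 100/3 minutes.

100/3 minutes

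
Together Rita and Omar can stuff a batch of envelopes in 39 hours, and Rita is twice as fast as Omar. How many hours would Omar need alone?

117 hours

Let Omar's rate be r; then Rita's rate is 2r, so together (2 + 1)r = 3r = 1/39.
Thus r = 1/117 per hour.
Omar alone: 117 hours; Rita alone: 117/2 hours.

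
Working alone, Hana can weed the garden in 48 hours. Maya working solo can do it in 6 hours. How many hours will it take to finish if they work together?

16/3 hours

With two workers the combined time is the product over the sum: 48·6/(48+6) = 288/54 = 16/3 hours.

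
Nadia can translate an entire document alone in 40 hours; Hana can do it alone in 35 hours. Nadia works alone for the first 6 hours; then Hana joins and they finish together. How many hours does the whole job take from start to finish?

In 6 hours Nadia does 6/40 = 3/20 of the job, leaving 17/20.
Nadia and Hana together work at 3/56 per hour, so finishing takes 17/20 ÷ 3/56 = 238/15 hours.
Total time = 6 + 238/15 = 328/15 hours.

328/15 hours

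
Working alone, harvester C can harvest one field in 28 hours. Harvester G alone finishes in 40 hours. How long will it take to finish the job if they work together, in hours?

280/17 hours

Combined rate: 1/28 + 1/40 = (10 + 7)/280 = 17/280 per hour.
Time = 1 ÷ (17/280) = 280/17 hours.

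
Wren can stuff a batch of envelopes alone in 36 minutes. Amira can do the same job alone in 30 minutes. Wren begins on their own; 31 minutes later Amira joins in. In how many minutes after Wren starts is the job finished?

366/11 minutes

In the first 31 minutes Wren alone does 31/36 of the job, leaving 5/36.
Once everyone is working, combined rate: 1/36 + 1/30 = (5 + 6)/180 = 11/180 per minute.
Remaining 5/36 at 11/180 per minute takes 25/11 minutes.
Total from the start = 31 + 25/11 = 366/11 minutes.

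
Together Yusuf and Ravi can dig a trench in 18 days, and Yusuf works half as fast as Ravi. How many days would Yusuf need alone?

54 days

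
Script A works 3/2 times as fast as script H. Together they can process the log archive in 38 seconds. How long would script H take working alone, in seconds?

Let script H's rate be r; then script A's rate is (3/2)r, so together (3/2 + 1)r = (5/2)r = 1/38.
Thus r = 1/95 per second.
Script H alone: 95 seconds; script A alone: 190/3 seconds.

95 seconds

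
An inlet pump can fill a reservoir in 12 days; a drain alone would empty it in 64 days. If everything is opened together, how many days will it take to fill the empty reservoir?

Net rate = 1/12 − 1/64 = (16 − 3)/192 = 13/192 per day.
Filling time = 1 ÷ (13/192) = 192/13 days.

192/13 days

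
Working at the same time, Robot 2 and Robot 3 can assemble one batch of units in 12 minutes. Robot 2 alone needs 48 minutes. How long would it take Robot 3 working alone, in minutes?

16 minutes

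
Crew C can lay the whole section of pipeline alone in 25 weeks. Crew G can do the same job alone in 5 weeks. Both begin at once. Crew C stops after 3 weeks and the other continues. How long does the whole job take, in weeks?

In the first 3 weeks the combined rate is 6/25, so 18/25 of the job is done, leaving 7/25.
After Crew C leaves the rate is 1/5 per week; the remaining 7/25 takes 7/5 weeks.
Total = 3 + 7/5 = 22/5 weeks.

22/5 weeks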